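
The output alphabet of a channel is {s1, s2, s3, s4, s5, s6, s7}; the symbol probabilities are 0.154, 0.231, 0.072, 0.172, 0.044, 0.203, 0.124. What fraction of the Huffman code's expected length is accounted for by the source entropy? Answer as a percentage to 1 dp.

Entropy H = −Σ p log₂ p ≈ 2.6528 bits.
Huffman merges: 11/250+9/125→29/250; 29/250+31/250→6/25; 77/500+43/250→163/500; 203/1000+231/1000→217/500; 6/25+163/500→283/500; 217/500+283/500→1. L = 1341/500 ≈ 2.6820.
Efficiency = H/L = 2.6528/2.6820 = 98.9%.

98.9%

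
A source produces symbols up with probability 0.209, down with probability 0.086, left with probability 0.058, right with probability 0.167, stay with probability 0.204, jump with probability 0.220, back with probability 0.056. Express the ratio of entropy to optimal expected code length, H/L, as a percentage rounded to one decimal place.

98.0%

Entropy H = −Σ p log₂ p ≈ 2.6272 bits.
Huffman merges: 7/125+29/500→57/500; 43/500+57/500→1/5; 167/1000+1/5→367/1000; 51/250+209/1000→413/1000; 11/50+367/1000→587/1000; 413/1000+587/1000→1. L = 2681/1000 ≈ 2.6810.
Efficiency = H/L = 2.6272/2.6810 = 98.0%.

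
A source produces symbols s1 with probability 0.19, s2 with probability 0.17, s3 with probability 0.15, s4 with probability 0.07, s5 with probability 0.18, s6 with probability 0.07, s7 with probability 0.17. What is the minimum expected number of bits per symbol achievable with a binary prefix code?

2.77 bits/symbol

Repeatedly combine the two least-probable nodes; the expected code length is the sum of the merged weights.
merge 7/100 + 7/100 → 7/50
merge 7/50 + 3/20 → 29/100
merge 17/100 + 17/100 → 17/50
merge 9/50 + 19/100 → 37/100
merge 29/100 + 17/50 → 63/100
merge 37/100 + 63/100 → 1
L = 7/50 + 29/100 + 17/50 + 37/100 + 63/100 + 1 = 277/100 = 2.77 bits/symbol.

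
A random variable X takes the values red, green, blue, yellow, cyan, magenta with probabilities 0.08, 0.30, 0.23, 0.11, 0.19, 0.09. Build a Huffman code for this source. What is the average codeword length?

2.45 bits/symbol

Repeatedly combine the two least-probable nodes; the expected code length is the sum of the merged weights.
merge 2/25 + 9/100 → 17/100
merge 11/100 + 17/100 → 7/25
merge 19/100 + 23/100 → 21/50
merge 7/25 + 3/10 → 29/50
merge 21/50 + 29/50 → 1
L = 17/100 + 7/25 + 21/50 + 29/50 + 1 = 49/20 = 2.45 bits/symbol.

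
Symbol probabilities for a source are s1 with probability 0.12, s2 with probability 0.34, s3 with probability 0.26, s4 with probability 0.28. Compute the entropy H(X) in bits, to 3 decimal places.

H = −Σ pᵢ log₂ pᵢ.
−0.12·log₂(0.12) = 0.3671
−0.34·log₂(0.34) = 0.5292
−0.26·log₂(0.26) = 0.5053
−0.28·log₂(0.28) = 0.5142
Sum ≈ 1.9157 → 1.916 bits.

1.916 bits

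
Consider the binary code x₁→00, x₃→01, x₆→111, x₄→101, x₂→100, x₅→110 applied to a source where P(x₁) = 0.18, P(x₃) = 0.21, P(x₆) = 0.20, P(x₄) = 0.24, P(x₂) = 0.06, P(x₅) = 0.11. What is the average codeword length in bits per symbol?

L̄ = Σ pᵢ·ℓᵢ = 0.18·2 + 0.21·2 + 0.20·3 + 0.24·3 + 0.06·3 + 0.11·3 = 2.61 bits/symbol.

2.61 bits/symbol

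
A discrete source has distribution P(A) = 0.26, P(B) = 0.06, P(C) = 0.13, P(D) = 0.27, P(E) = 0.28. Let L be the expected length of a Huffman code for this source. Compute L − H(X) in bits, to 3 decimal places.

0.034 bits

Entropy H = −Σ p log₂ p ≈ 2.1557 bits.
Huffman merges: 3/50+13/100→19/100; 19/100+13/50→9/20; 27/100+7/25→11/20; 9/20+11/20→1. L = 219/100 ≈ 2.1900.
L − H = 2.1900 − 2.1557 = 0.034 bits.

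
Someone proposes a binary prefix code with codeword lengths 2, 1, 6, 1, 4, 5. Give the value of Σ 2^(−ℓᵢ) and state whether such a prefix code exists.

1.359375; no

With common denominator 2^6 = 64: Σ 2^(−ℓᵢ) = 16/64 + 32/64 + 1/64 + 32/64 + 4/64 + 2/64 = 87/64 = 1.359375.
Kraft's inequality requires Σ ≤ 1; here Σ = 1.359375 > 1, so no such prefix code exists.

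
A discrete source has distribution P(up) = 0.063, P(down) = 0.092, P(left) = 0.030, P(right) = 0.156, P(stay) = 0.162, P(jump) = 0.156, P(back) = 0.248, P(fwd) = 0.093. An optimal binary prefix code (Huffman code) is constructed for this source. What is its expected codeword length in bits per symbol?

Repeatedly combine the two least-probable nodes; the expected code length is the sum of the merged weights.
merge 3/100 + 63/1000 → 93/1000
merge 23/250 + 93/1000 → 37/200
merge 93/1000 + 39/250 → 249/1000
merge 39/250 + 81/500 → 159/500
merge 37/200 + 31/125 → 433/1000
merge 249/1000 + 159/500 → 567/1000
merge 433/1000 + 567/1000 → 1
L = 93/1000 + 37/200 + 249/1000 + 159/500 + 433/1000 + 567/1000 + 1 = 569/200 = 2.845 bits/symbol.

2.845 bits/symbol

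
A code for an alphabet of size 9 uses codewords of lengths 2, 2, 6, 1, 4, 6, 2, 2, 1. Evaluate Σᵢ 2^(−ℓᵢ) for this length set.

With common denominator 2^6 = 64: Σ 2^(−ℓᵢ) = 16/64 + 16/64 + 1/64 + 32/64 + 4/64 + 1/64 + 16/64 + 16/64 + 32/64 = 134/64 = 2.09375.

2.09375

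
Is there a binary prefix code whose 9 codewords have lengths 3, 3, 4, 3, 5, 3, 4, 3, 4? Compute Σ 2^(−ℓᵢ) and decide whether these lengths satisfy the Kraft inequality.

With common denominator 2^5 = 32: Σ 2^(−ℓᵢ) = 4/32 + 4/32 + 2/32 + 4/32 + 1/32 + 4/32 + 2/32 + 4/32 + 2/32 = 27/32 = 0.84375.
Kraft's inequality requires Σ ≤ 1; here Σ = 0.84375 ≤ 1, so such a prefix code exists.

0.84375; yes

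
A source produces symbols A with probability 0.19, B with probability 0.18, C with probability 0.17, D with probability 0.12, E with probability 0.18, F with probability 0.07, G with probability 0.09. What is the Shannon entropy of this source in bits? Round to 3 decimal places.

H = −Σ pᵢ log₂ pᵢ.
−0.19·log₂(0.19) = 0.4552
−0.18·log₂(0.18) = 0.4453
−0.17·log₂(0.17) = 0.4346
−0.12·log₂(0.12) = 0.3671
−0.18·log₂(0.18) = 0.4453
−0.07·log₂(0.07) = 0.2686
−0.09·log₂(0.09) = 0.3127
Sum ≈ 2.7287 → 2.729 bits.

2.729 bits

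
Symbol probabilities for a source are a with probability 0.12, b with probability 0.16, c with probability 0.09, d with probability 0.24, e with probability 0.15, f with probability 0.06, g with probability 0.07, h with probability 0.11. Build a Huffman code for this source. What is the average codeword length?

2.89 bits/symbol

Repeatedly combine the two least-probable nodes; the expected code length is the sum of the merged weights.
merge 3/50 + 7/100 → 13/100
merge 9/100 + 11/100 → 1/5
merge 3/25 + 13/100 → 1/4
merge 3/20 + 4/25 → 31/100
merge 1/5 + 6/25 → 11/25
merge 1/4 + 31/100 → 14/25
merge 11/25 + 14/25 → 1
L = 13/100 + 1/5 + 1/4 + 31/100 + 11/25 + 14/25 + 1 = 289/100 = 2.89 bits/symbol.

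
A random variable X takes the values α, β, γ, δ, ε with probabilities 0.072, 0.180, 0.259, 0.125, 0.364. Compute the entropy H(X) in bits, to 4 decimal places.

H = −Σ pᵢ log₂ pᵢ.
−0.072·log₂(0.072) = 0.2733
−0.180·log₂(0.180) = 0.4453
−0.259·log₂(0.259) = 0.5048
−0.125·log₂(0.125) = 0.3750
−0.364·log₂(0.364) = 0.5307
Sum ≈ 2.1291 → 2.1291 bits.

2.1291 bits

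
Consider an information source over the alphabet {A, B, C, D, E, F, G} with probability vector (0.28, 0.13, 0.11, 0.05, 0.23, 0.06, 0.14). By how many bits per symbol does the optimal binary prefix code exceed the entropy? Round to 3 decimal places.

0.008 bits

Entropy H = −Σ p log₂ p ≈ 2.5916 bits.
Huffman merges: 1/20+3/50→11/100; 11/100+11/100→11/50; 13/100+7/50→27/100; 11/50+23/100→9/20; 27/100+7/25→11/20; 9/20+11/20→1. L = 13/5 ≈ 2.6000.
L − H = 2.6000 − 2.5916 = 0.008 bits.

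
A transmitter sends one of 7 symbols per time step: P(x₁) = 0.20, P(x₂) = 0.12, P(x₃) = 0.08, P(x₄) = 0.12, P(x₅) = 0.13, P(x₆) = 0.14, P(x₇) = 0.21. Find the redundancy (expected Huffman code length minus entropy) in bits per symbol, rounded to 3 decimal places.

0.047 bits

Entropy H = −Σ p log₂ p ≈ 2.7426 bits.
Huffman merges: 2/25+3/25→1/5; 3/25+13/100→1/4; 7/50+1/5→17/50; 1/5+21/100→41/100; 1/4+17/50→59/100; 41/100+59/100→1. L = 279/100 ≈ 2.7900.
L − H = 2.7900 − 2.7426 = 0.047 bits.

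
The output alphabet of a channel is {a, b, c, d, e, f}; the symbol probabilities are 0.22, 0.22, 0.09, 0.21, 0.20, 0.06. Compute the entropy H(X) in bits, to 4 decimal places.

H = −Σ pᵢ log₂ pᵢ.
−0.22·log₂(0.22) = 0.4806
−0.22·log₂(0.22) = 0.4806
−0.09·log₂(0.09) = 0.3127
−0.21·log₂(0.21) = 0.4728
−0.20·log₂(0.20) = 0.4644
−0.06·log₂(0.06) = 0.2435
Sum ≈ 2.4545 → 2.4545 bits.

2.4545 bits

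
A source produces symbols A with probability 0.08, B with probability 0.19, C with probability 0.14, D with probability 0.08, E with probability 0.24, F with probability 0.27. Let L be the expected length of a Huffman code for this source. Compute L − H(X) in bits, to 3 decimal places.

0.020 bits

Entropy H = −Σ p log₂ p ≈ 2.4395 bits.
Huffman merges: 2/25+2/25→4/25; 7/50+4/25→3/10; 19/100+6/25→43/100; 27/100+3/10→57/100; 43/100+57/100→1. L = 123/50 ≈ 2.4600.
L − H = 2.4600 − 2.4395 = 0.020 bits.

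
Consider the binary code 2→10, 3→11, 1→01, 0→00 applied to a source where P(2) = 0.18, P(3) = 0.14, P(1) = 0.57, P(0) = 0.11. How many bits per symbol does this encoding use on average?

2 bits/symbol

L̄ = Σ pᵢ·ℓᵢ = 0.18·2 + 0.14·2 + 0.57·2 + 0.11·2 = 2 bits/symbol.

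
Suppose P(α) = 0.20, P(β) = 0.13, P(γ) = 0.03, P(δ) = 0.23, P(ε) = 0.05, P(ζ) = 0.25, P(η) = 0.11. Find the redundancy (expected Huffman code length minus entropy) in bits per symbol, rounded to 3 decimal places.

0.037 bits

Entropy H = −Σ p log₂ p ≈ 2.5528 bits.
Huffman merges: 3/100+1/20→2/25; 2/25+11/100→19/100; 13/100+19/100→8/25; 1/5+23/100→43/100; 1/4+8/25→57/100; 43/100+57/100→1. L = 259/100 ≈ 2.5900.
L − H = 2.5900 − 2.5528 = 0.037 bits.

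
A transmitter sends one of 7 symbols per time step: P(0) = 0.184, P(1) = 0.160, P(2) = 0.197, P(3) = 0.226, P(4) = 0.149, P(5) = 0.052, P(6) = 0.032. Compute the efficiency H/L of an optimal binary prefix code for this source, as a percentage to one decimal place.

Entropy H = −Σ p log₂ p ≈ 2.6090 bits.
Huffman merges: 4/125+13/250→21/250; 21/250+149/1000→233/1000; 4/25+23/125→43/125; 197/1000+113/500→423/1000; 233/1000+43/125→577/1000; 423/1000+577/1000→1. L = 2661/1000 ≈ 2.6610.
Efficiency = H/L = 2.6090/2.6610 = 98.0%.

98.0%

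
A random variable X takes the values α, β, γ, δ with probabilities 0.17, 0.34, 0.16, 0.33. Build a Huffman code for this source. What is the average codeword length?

1.99 bits/symbol

Repeatedly combine the two least-probable nodes; the expected code length is the sum of the merged weights.
merge 4/25 + 17/100 → 33/100
merge 33/100 + 33/100 → 33/50
merge 17/50 + 33/50 → 1
L = 33/100 + 33/50 + 1 = 199/100 = 1.99 bits/symbol.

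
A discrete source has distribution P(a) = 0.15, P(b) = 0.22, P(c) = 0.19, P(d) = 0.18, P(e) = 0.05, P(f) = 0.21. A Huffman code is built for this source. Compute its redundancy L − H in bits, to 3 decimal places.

0.089 bits

Entropy H = −Σ p log₂ p ≈ 2.4806 bits.
Huffman merges: 1/20+3/20→1/5; 9/50+19/100→37/100; 1/5+21/100→41/100; 11/50+37/100→59/100; 41/100+59/100→1. L = 257/100 ≈ 2.5700.
L − H = 2.5700 − 2.4806 = 0.089 bits.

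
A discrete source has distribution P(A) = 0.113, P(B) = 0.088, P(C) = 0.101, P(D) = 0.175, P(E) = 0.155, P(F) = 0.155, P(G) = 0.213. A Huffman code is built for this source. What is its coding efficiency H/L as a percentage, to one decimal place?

Entropy H = −Σ p log₂ p ≈ 2.7471 bits.
Huffman merges: 11/125+101/1000→189/1000; 113/1000+31/200→67/250; 31/200+7/40→33/100; 189/1000+213/1000→201/500; 67/250+33/100→299/500; 201/500+299/500→1. L = 2787/1000 ≈ 2.7870.
Efficiency = H/L = 2.7471/2.7870 = 98.6%.

98.6%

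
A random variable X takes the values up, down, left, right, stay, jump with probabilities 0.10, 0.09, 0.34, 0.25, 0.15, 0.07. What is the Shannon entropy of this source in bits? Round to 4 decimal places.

H = −Σ pᵢ log₂ pᵢ.
−0.10·log₂(0.10) = 0.3322
−0.09·log₂(0.09) = 0.3127
−0.34·log₂(0.34) = 0.5292
−0.25·log₂(0.25) = 0.5000
−0.15·log₂(0.15) = 0.4105
−0.07·log₂(0.07) = 0.2686
Sum ≈ 2.3531 → 2.3531 bits.

2.3531 bits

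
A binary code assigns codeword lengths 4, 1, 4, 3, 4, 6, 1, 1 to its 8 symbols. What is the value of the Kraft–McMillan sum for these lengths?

With common denominator 2^6 = 64: Σ 2^(−ℓᵢ) = 4/64 + 32/64 + 4/64 + 8/64 + 4/64 + 1/64 + 32/64 + 32/64 = 117/64 = 1.828125.

1.828125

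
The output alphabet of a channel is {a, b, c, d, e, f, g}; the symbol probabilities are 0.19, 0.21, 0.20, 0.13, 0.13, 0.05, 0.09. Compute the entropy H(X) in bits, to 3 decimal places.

H = −Σ pᵢ log₂ pᵢ.
−0.19·log₂(0.19) = 0.4552
−0.21·log₂(0.21) = 0.4728
−0.20·log₂(0.20) = 0.4644
−0.13·log₂(0.13) = 0.3826
−0.13·log₂(0.13) = 0.3826
−0.05·log₂(0.05) = 0.2161
−0.09·log₂(0.09) = 0.3127
Sum ≈ 2.6865 → 2.686 bits.

2.686 bits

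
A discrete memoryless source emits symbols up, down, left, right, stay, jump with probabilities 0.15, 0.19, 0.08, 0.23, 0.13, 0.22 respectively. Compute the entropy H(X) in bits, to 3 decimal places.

H = −Σ pᵢ log₂ pᵢ.
−0.15·log₂(0.15) = 0.4105
−0.19·log₂(0.19) = 0.4552
−0.08·log₂(0.08) = 0.2915
−0.23·log₂(0.23) = 0.4877
−0.13·log₂(0.13) = 0.3826
−0.22·log₂(0.22) = 0.4806
Sum ≈ 2.5082 → 2.508 bits.

2.508 bits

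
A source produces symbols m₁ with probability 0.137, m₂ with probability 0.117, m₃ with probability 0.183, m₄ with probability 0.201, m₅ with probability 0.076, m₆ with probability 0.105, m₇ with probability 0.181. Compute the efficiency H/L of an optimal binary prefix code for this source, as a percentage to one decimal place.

Entropy H = −Σ p log₂ p ≈ 2.7390 bits.
Huffman merges: 19/250+21/200→181/1000; 117/1000+137/1000→127/500; 181/1000+181/1000→181/500; 183/1000+201/1000→48/125; 127/500+181/500→77/125; 48/125+77/125→1. L = 2797/1000 ≈ 2.7970.
Efficiency = H/L = 2.7390/2.7970 = 97.9%.

97.9%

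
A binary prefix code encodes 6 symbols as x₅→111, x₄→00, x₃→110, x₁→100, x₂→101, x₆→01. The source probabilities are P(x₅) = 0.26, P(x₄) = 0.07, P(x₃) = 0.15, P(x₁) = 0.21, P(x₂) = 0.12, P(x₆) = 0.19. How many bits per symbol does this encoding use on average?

L̄ = Σ pᵢ·ℓᵢ = 0.26·3 + 0.07·2 + 0.15·3 + 0.21·3 + 0.12·3 + 0.19·2 = 2.74 bits/symbol.

2.74 bits/symbol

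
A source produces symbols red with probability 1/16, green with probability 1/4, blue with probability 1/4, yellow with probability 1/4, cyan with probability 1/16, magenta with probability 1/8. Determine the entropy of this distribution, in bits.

Each probability is a power of 1/2, so log₂(1/p) is an integer.
H = Σ p·log₂(1/p) = 1/16·4 + 1/4·2 + 1/4·2 + 1/4·2 + 1/16·4 + 1/8·3 = 2.375 bits.

2.375 bits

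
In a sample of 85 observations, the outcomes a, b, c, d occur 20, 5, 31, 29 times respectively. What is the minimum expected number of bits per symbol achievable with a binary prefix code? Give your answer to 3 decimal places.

1.929 bits/symbol

Probabilities are the counts divided by 85.
Repeatedly combine the two least-probable nodes; the expected code length is the sum of the merged weights.
merge 1/17 + 4/17 → 5/17
merge 5/17 + 29/85 → 54/85
merge 31/85 + 54/85 → 1
L = 5/17 + 54/85 + 1 = 164/85 ≈ 1.929 bits/symbol.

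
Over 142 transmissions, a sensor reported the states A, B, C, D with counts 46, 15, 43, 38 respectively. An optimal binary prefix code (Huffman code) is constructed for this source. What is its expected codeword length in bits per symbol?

2 bits/symbol

Probabilities are the counts divided by 142.
Repeatedly combine the two least-probable nodes; the expected code length is the sum of the merged weights.
merge 15/142 + 19/71 → 53/142
merge 43/142 + 23/71 → 89/142
merge 53/142 + 89/142 → 1
L = 53/142 + 89/142 + 1 = 2 bits/symbol.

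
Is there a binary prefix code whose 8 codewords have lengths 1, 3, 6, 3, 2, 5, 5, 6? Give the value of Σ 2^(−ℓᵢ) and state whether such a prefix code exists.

1.09375; no

With common denominator 2^6 = 64: Σ 2^(−ℓᵢ) = 32/64 + 8/64 + 1/64 + 8/64 + 16/64 + 2/64 + 2/64 + 1/64 = 70/64 = 1.09375.
Kraft's inequality requires Σ ≤ 1; here Σ = 1.09375 > 1, so no such prefix code exists.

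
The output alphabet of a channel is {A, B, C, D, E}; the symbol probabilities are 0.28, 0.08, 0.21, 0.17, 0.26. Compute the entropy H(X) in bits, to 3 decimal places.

H = −Σ pᵢ log₂ pᵢ.
−0.28·log₂(0.28) = 0.5142
−0.08·log₂(0.08) = 0.2915
−0.21·log₂(0.21) = 0.4728
−0.17·log₂(0.17) = 0.4346
−0.26·log₂(0.26) = 0.5053
Sum ≈ 2.2184 → 2.218 bits.

2.218 bits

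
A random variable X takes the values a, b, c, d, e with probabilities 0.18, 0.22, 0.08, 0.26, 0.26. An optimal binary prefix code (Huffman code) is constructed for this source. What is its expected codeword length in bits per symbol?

Repeatedly combine the two least-probable nodes; the expected code length is the sum of the merged weights.
merge 2/25 + 9/50 → 13/50
merge 11/50 + 13/50 → 12/25
merge 13/50 + 13/50 → 13/25
merge 12/25 + 13/25 → 1
L = 13/50 + 12/25 + 13/25 + 1 = 113/50 = 2.26 bits/symbol.

2.26 bits/symbol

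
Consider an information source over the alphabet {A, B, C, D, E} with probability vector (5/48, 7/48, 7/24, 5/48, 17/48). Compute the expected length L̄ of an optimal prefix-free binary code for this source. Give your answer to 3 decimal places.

2.208 bits/symbol

Repeatedly combine the two least-probable nodes; the expected code length is the sum of the merged weights.
merge 5/48 + 5/48 → 5/24
merge 7/48 + 5/24 → 17/48
merge 7/24 + 17/48 → 31/48
merge 17/48 + 31/48 → 1
L = 5/24 + 17/48 + 31/48 + 1 = 53/24 ≈ 2.208 bits/symbol.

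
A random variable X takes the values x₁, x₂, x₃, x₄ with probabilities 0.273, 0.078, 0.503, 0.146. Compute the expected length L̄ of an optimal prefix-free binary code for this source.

1.721 bits/symbol

Repeatedly combine the two least-probable nodes; the expected code length is the sum of the merged weights.
merge 39/500 + 73/500 → 28/125
merge 28/125 + 273/1000 → 497/1000
merge 497/1000 + 503/1000 → 1
L = 28/125 + 497/1000 + 1 = 1721/1000 = 1.721 bits/symbol.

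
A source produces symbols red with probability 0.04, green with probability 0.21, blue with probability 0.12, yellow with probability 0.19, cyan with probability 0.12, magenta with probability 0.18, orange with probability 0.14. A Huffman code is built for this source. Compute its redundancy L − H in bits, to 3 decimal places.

0.070 bits

Entropy H = −Σ p log₂ p ≈ 2.6904 bits.
Huffman merges: 1/25+3/25→4/25; 3/25+7/50→13/50; 4/25+9/50→17/50; 19/100+21/100→2/5; 13/50+17/50→3/5; 2/5+3/5→1. L = 69/25 ≈ 2.7600.
L − H = 2.7600 − 2.6904 = 0.070 bits.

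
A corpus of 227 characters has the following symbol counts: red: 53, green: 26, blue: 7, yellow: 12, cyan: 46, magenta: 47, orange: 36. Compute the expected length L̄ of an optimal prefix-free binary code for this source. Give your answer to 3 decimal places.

2.639 bits/symbol

Probabilities are the counts divided by 227.
Repeatedly combine the two least-probable nodes; the expected code length is the sum of the merged weights.
merge 7/227 + 12/227 → 19/227
merge 19/227 + 26/227 → 45/227
merge 36/227 + 45/227 → 81/227
merge 46/227 + 47/227 → 93/227
merge 53/227 + 81/227 → 134/227
merge 93/227 + 134/227 → 1
L = 19/227 + 45/227 + 81/227 + 93/227 + 134/227 + 1 = 599/227 ≈ 2.639 bits/symbol.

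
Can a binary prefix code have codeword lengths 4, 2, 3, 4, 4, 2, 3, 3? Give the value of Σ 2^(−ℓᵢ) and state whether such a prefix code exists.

1.0625; no

With common denominator 2^4 = 16: Σ 2^(−ℓᵢ) = 1/16 + 4/16 + 2/16 + 1/16 + 1/16 + 4/16 + 2/16 + 2/16 = 17/16 = 1.0625.
Kraft's inequality requires Σ ≤ 1; here Σ = 1.0625 > 1, so no such prefix code exists.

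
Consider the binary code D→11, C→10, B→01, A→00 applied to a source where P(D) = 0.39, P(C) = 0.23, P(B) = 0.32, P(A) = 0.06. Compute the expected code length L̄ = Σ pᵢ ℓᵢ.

2 bits/symbol

L̄ = Σ pᵢ·ℓᵢ = 0.39·2 + 0.23·2 + 0.32·2 + 0.06·2 = 2 bits/symbol.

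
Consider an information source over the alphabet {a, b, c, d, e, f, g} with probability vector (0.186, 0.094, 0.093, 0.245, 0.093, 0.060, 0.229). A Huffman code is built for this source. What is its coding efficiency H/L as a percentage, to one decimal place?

98.4%

Entropy H = −Σ p log₂ p ≈ 2.6370 bits.
Huffman merges: 3/50+93/1000→153/1000; 93/1000+47/500→187/1000; 153/1000+93/500→339/1000; 187/1000+229/1000→52/125; 49/200+339/1000→73/125; 52/125+73/125→1. L = 2679/1000 ≈ 2.6790.
Efficiency = H/L = 2.6370/2.6790 = 98.4%.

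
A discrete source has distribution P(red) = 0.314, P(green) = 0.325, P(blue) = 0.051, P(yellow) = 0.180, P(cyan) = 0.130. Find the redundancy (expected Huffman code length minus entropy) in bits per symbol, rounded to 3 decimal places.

Entropy H = −Σ p log₂ p ≈ 2.0986 bits.
Huffman merges: 51/1000+13/100→181/1000; 9/50+181/1000→361/1000; 157/500+13/40→639/1000; 361/1000+639/1000→1. L = 2181/1000 ≈ 2.1810.
L − H = 2.1810 − 2.0986 = 0.082 bits.

0.082 bits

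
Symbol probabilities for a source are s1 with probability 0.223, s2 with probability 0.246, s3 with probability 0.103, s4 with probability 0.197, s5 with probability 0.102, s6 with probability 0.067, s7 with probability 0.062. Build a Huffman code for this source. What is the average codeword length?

2.66 bits/symbol

Repeatedly combine the two least-probable nodes; the expected code length is the sum of the merged weights.
merge 31/500 + 67/1000 → 129/1000
merge 51/500 + 103/1000 → 41/200
merge 129/1000 + 197/1000 → 163/500
merge 41/200 + 223/1000 → 107/250
merge 123/500 + 163/500 → 143/250
merge 107/250 + 143/250 → 1
L = 129/1000 + 41/200 + 163/500 + 107/250 + 143/250 + 1 = 133/50 = 2.66 bits/symbol.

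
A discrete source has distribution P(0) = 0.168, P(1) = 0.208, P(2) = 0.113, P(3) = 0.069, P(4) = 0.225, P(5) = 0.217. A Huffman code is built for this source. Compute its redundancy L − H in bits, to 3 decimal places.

0.044 bits

Entropy H = −Σ p log₂ p ≈ 2.4877 bits.
Huffman merges: 69/1000+113/1000→91/500; 21/125+91/500→7/20; 26/125+217/1000→17/40; 9/40+7/20→23/40; 17/40+23/40→1. L = 633/250 ≈ 2.5320.
L − H = 2.5320 − 2.4877 = 0.044 bits.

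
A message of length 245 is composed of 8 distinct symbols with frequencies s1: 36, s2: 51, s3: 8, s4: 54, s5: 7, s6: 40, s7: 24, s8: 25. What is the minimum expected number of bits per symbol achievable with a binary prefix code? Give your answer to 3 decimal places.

2.792 bits/symbol

Probabilities are the counts divided by 245.
Repeatedly combine the two least-probable nodes; the expected code length is the sum of the merged weights.
merge 1/35 + 8/245 → 3/49
merge 3/49 + 24/245 → 39/245
merge 5/49 + 36/245 → 61/245
merge 39/245 + 8/49 → 79/245
merge 51/245 + 54/245 → 3/7
merge 61/245 + 79/245 → 4/7
merge 3/7 + 4/7 → 1
L = 3/49 + 39/245 + 61/245 + 79/245 + 3/7 + 4/7 + 1 = 684/245 ≈ 2.792 bits/symbol.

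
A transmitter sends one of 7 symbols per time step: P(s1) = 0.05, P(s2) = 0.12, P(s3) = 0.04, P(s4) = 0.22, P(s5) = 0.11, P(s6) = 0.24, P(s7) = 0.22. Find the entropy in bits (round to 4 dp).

H = −Σ pᵢ log₂ pᵢ.
−0.05·log₂(0.05) = 0.2161
−0.12·log₂(0.12) = 0.3671
−0.04·log₂(0.04) = 0.1858
−0.22·log₂(0.22) = 0.4806
−0.11·log₂(0.11) = 0.3503
−0.24·log₂(0.24) = 0.4941
−0.22·log₂(0.22) = 0.4806
Sum ≈ 2.5745 → 2.5745 bits.

2.5745 bits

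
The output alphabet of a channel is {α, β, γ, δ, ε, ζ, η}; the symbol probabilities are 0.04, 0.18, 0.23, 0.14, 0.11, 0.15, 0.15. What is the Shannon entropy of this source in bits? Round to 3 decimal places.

2.687 bits

H = −Σ pᵢ log₂ pᵢ.
−0.04·log₂(0.04) = 0.1858
−0.18·log₂(0.18) = 0.4453
−0.23·log₂(0.23) = 0.4877
−0.14·log₂(0.14) = 0.3971
−0.11·log₂(0.11) = 0.3503
−0.15·log₂(0.15) = 0.4105
−0.15·log₂(0.15) = 0.4105
Sum ≈ 2.6872 → 2.687 bits.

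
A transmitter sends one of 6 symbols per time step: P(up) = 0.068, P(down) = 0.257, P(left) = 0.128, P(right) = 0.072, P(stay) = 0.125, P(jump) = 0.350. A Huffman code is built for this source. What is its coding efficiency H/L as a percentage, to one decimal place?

Entropy H = −Σ p log₂ p ≈ 2.3255 bits.
Huffman merges: 17/250+9/125→7/50; 1/8+16/125→253/1000; 7/50+253/1000→393/1000; 257/1000+7/20→607/1000; 393/1000+607/1000→1. L = 2393/1000 ≈ 2.3930.
Efficiency = H/L = 2.3255/2.3930 = 97.2%.

97.2%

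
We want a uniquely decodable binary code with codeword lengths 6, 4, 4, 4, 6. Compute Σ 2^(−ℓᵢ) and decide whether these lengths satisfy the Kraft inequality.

With common denominator 2^6 = 64: Σ 2^(−ℓᵢ) = 1/64 + 4/64 + 4/64 + 4/64 + 1/64 = 14/64 = 0.21875.
Kraft's inequality requires Σ ≤ 1; here Σ = 0.21875 ≤ 1, so such a prefix code exists.

0.21875; yes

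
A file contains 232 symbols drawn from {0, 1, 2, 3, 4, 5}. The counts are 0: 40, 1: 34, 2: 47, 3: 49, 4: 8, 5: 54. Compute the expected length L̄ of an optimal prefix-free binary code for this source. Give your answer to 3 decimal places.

Probabilities are the counts divided by 232.
Repeatedly combine the two least-probable nodes; the expected code length is the sum of the merged weights.
merge 1/29 + 17/116 → 21/116
merge 5/29 + 21/116 → 41/116
merge 47/232 + 49/232 → 12/29
merge 27/116 + 41/116 → 17/29
merge 12/29 + 17/29 → 1
L = 21/116 + 41/116 + 12/29 + 17/29 + 1 = 147/58 ≈ 2.534 bits/symbol.

2.534 bits/symbol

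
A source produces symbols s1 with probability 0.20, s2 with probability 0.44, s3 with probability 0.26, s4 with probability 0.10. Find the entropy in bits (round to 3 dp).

H = −Σ pᵢ log₂ pᵢ.
−0.20·log₂(0.20) = 0.4644
−0.44·log₂(0.44) = 0.5211
−0.26·log₂(0.26) = 0.5053
−0.10·log₂(0.10) = 0.3322
Sum ≈ 1.8230 → 1.823 bits.

1.823 bits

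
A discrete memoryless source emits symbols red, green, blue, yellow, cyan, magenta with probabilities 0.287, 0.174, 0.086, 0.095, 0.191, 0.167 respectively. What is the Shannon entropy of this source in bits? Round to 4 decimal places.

H = −Σ pᵢ log₂ pᵢ.
−0.287·log₂(0.287) = 0.5169
−0.174·log₂(0.174) = 0.4390
−0.086·log₂(0.086) = 0.3044
−0.095·log₂(0.095) = 0.3226
−0.191·log₂(0.191) = 0.4562
−0.167·log₂(0.167) = 0.4312
Sum ≈ 2.4702 → 2.4702 bits.

2.4702 bits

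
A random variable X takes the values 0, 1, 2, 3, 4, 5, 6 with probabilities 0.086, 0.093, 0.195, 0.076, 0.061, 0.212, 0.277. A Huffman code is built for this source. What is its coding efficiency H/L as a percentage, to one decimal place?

98.8%

Entropy H = −Σ p log₂ p ≈ 2.5991 bits.
Huffman merges: 61/1000+19/250→137/1000; 43/500+93/1000→179/1000; 137/1000+179/1000→79/250; 39/200+53/250→407/1000; 277/1000+79/250→593/1000; 407/1000+593/1000→1. L = 329/125 ≈ 2.6320.
Efficiency = H/L = 2.5991/2.6320 = 98.8%.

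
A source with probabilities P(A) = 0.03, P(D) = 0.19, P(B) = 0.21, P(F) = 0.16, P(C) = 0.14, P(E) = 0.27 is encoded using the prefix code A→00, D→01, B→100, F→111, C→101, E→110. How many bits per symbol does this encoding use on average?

L̄ = Σ pᵢ·ℓᵢ = 0.03·2 + 0.19·2 + 0.21·3 + 0.16·3 + 0.14·3 + 0.27·3 = 2.78 bits/symbol.

2.78 bits/symbol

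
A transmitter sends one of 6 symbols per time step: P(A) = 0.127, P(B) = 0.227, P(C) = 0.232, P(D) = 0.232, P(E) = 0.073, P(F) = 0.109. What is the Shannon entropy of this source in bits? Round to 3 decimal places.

2.466 bits

H = −Σ pᵢ log₂ pᵢ.
−0.127·log₂(0.127) = 0.3781
−0.227·log₂(0.227) = 0.4856
−0.232·log₂(0.232) = 0.4890
−0.232·log₂(0.232) = 0.4890
−0.073·log₂(0.073) = 0.2756
−0.109·log₂(0.109) = 0.3485
Sum ≈ 2.4659 → 2.466 bits.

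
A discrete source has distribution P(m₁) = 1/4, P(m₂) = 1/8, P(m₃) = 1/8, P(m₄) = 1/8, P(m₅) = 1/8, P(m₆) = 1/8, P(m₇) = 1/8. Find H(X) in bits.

Each probability is a power of 1/2, so log₂(1/p) is an integer.
H = Σ p·log₂(1/p) = 1/4·2 + 1/8·3 + 1/8·3 + 1/8·3 + 1/8·3 + 1/8·3 + 1/8·3 = 2.75 bits.

2.75 bits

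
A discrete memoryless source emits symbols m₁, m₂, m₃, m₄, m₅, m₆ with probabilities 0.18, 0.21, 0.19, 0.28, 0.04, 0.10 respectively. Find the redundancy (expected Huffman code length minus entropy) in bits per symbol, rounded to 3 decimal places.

0.054 bits

Entropy H = −Σ p log₂ p ≈ 2.4055 bits.
Huffman merges: 1/25+1/10→7/50; 7/50+9/50→8/25; 19/100+21/100→2/5; 7/25+8/25→3/5; 2/5+3/5→1. L = 123/50 ≈ 2.4600.
L − H = 2.4600 − 2.4055 = 0.054 bits.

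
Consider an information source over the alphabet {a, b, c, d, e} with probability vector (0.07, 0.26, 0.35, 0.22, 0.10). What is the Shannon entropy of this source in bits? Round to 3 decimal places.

H = −Σ pᵢ log₂ pᵢ.
−0.07·log₂(0.07) = 0.2686
−0.26·log₂(0.26) = 0.5053
−0.35·log₂(0.35) = 0.5301
−0.22·log₂(0.22) = 0.4806
−0.10·log₂(0.10) = 0.3322
Sum ≈ 2.1167 → 2.117 bits.

2.117 bits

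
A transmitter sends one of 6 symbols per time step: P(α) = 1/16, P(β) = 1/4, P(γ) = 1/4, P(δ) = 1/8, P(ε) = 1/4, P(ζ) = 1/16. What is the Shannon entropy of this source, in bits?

2.375 bits

Each probability is a power of 1/2, so log₂(1/p) is an integer.
H = Σ p·log₂(1/p) = 1/16·4 + 1/4·2 + 1/4·2 + 1/8·3 + 1/4·2 + 1/16·4 = 2.375 bits.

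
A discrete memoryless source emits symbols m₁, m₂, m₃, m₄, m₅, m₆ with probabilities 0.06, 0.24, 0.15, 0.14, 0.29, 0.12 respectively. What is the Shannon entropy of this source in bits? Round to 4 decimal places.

H = −Σ pᵢ log₂ pᵢ.
−0.06·log₂(0.06) = 0.2435
−0.24·log₂(0.24) = 0.4941
−0.15·log₂(0.15) = 0.4105
−0.14·log₂(0.14) = 0.3971
−0.29·log₂(0.29) = 0.5179
−0.12·log₂(0.12) = 0.3671
Sum ≈ 2.4303 → 2.4303 bits.

2.4303 bits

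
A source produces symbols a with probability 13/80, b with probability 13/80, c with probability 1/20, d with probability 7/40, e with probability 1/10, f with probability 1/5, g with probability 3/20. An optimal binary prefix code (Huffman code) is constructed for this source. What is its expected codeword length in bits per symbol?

2.775 bits/symbol

Repeatedly combine the two least-probable nodes; the expected code length is the sum of the merged weights.
merge 1/20 + 1/10 → 3/20
merge 3/20 + 3/20 → 3/10
merge 13/80 + 13/80 → 13/40
merge 7/40 + 1/5 → 3/8
merge 3/10 + 13/40 → 5/8
merge 3/8 + 5/8 → 1
L = 3/20 + 3/10 + 13/40 + 3/8 + 5/8 + 1 = 111/40 = 2.775 bits/symbol.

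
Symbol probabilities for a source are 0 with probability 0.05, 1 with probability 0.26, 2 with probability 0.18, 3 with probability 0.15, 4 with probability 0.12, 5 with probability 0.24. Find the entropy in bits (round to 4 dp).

2.4384 bits

H = −Σ pᵢ log₂ pᵢ.
−0.05·log₂(0.05) = 0.2161
−0.26·log₂(0.26) = 0.5053
−0.18·log₂(0.18) = 0.4453
−0.15·log₂(0.15) = 0.4105
−0.12·log₂(0.12) = 0.3671
−0.24·log₂(0.24) = 0.4941
Sum ≈ 2.4384 → 2.4384 bits.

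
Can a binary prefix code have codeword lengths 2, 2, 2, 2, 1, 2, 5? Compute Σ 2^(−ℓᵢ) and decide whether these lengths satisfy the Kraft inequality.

With common denominator 2^5 = 32: Σ 2^(−ℓᵢ) = 8/32 + 8/32 + 8/32 + 8/32 + 16/32 + 8/32 + 1/32 = 57/32 = 1.78125.
Kraft's inequality requires Σ ≤ 1; here Σ = 1.78125 > 1, so no such prefix code exists.

1.78125; no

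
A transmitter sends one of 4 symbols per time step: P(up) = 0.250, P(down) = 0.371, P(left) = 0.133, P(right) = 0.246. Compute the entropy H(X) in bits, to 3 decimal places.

1.916 bits

H = −Σ pᵢ log₂ pᵢ.
−0.250·log₂(0.250) = 0.5000
−0.371·log₂(0.371) = 0.5307
−0.133·log₂(0.133) = 0.3871
−0.246·log₂(0.246) = 0.4977
Sum ≈ 1.9155 → 1.916 bits.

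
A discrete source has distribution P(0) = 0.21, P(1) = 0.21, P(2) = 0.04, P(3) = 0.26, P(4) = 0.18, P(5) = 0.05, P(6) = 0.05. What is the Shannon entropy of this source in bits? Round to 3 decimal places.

2.514 bits

H = −Σ pᵢ log₂ pᵢ.
−0.21·log₂(0.21) = 0.4728
−0.21·log₂(0.21) = 0.4728
−0.04·log₂(0.04) = 0.1858
−0.26·log₂(0.26) = 0.5053
−0.18·log₂(0.18) = 0.4453
−0.05·log₂(0.05) = 0.2161
−0.05·log₂(0.05) = 0.2161
Sum ≈ 2.5142 → 2.514 bits.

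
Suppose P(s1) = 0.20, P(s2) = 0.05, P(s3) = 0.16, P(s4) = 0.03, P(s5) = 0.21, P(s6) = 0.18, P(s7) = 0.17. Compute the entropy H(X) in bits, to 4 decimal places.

2.6080 bits

H = −Σ pᵢ log₂ pᵢ.
−0.20·log₂(0.20) = 0.4644
−0.05·log₂(0.05) = 0.2161
−0.16·log₂(0.16) = 0.4230
−0.03·log₂(0.03) = 0.1518
−0.21·log₂(0.21) = 0.4728
−0.18·log₂(0.18) = 0.4453
−0.17·log₂(0.17) = 0.4346
Sum ≈ 2.6080 → 2.6080 bits.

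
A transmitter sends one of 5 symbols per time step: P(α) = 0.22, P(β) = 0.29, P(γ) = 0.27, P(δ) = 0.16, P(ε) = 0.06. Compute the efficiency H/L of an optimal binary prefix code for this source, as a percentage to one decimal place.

Entropy H = −Σ p log₂ p ≈ 2.1750 bits.
Huffman merges: 3/50+4/25→11/50; 11/50+11/50→11/25; 27/100+29/100→14/25; 11/25+14/25→1. L = 111/50 ≈ 2.2200.
Efficiency = H/L = 2.1750/2.2200 = 98.0%.

98.0%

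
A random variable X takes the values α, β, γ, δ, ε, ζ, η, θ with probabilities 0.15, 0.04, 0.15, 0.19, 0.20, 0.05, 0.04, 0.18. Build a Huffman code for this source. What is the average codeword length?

Repeatedly combine the two least-probable nodes; the expected code length is the sum of the merged weights.
merge 1/25 + 1/25 → 2/25
merge 1/20 + 2/25 → 13/100
merge 13/100 + 3/20 → 7/25
merge 3/20 + 9/50 → 33/100
merge 19/100 + 1/5 → 39/100
merge 7/25 + 33/100 → 61/100
merge 39/100 + 61/100 → 1
L = 2/25 + 13/100 + 7/25 + 33/100 + 39/100 + 61/100 + 1 = 141/50 = 2.82 bits/symbol.

2.82 bits/symbol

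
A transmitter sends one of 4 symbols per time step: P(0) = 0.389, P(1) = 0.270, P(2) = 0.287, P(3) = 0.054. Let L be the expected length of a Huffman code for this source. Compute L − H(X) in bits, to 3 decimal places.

Entropy H = −Σ p log₂ p ≈ 1.7841 bits.
Huffman merges: 27/500+27/100→81/250; 287/1000+81/250→611/1000; 389/1000+611/1000→1. L = 387/200 ≈ 1.9350.
L − H = 1.9350 − 1.7841 = 0.151 bits.

0.151 bits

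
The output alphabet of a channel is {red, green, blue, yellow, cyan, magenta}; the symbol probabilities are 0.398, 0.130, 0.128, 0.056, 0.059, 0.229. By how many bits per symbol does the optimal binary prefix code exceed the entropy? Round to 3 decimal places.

0.067 bits

Entropy H = −Σ p log₂ p ≈ 2.2520 bits.
Huffman merges: 7/125+59/1000→23/200; 23/200+16/125→243/1000; 13/100+229/1000→359/1000; 243/1000+359/1000→301/500; 199/500+301/500→1. L = 2319/1000 ≈ 2.3190.
L − H = 2.3190 − 2.2520 = 0.067 bits.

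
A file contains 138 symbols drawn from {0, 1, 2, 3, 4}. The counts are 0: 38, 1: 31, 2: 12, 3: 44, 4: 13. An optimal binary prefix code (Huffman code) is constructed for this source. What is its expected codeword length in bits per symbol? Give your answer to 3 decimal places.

Probabilities are the counts divided by 138.
Repeatedly combine the two least-probable nodes; the expected code length is the sum of the merged weights.
merge 2/23 + 13/138 → 25/138
merge 25/138 + 31/138 → 28/69
merge 19/69 + 22/69 → 41/69
merge 28/69 + 41/69 → 1
L = 25/138 + 28/69 + 41/69 + 1 = 301/138 ≈ 2.181 bits/symbol.

2.181 bits/symbol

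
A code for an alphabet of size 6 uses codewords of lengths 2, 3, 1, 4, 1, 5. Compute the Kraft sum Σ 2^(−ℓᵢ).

With common denominator 2^5 = 32: Σ 2^(−ℓᵢ) = 8/32 + 4/32 + 16/32 + 2/32 + 16/32 + 1/32 = 47/32 = 1.46875.

1.46875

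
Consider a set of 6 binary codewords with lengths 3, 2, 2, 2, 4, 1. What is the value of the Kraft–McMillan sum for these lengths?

1.4375

With common denominator 2^4 = 16: Σ 2^(−ℓᵢ) = 2/16 + 4/16 + 4/16 + 4/16 + 1/16 + 8/16 = 23/16 = 1.4375.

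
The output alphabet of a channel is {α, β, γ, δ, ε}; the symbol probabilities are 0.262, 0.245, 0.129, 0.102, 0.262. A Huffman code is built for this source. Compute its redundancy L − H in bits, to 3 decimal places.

0.004 bits

Entropy H = −Σ p log₂ p ≈ 2.2268 bits.
Huffman merges: 51/500+129/1000→231/1000; 231/1000+49/200→119/250; 131/500+131/500→131/250; 119/250+131/250→1. L = 2231/1000 ≈ 2.2310.
L − H = 2.2310 − 2.2268 = 0.004 bits.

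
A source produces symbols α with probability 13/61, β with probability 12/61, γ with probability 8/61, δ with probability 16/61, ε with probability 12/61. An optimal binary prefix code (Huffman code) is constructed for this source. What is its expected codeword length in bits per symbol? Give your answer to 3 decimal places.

2.328 bits/symbol

Repeatedly combine the two least-probable nodes; the expected code length is the sum of the merged weights.
merge 8/61 + 12/61 → 20/61
merge 12/61 + 13/61 → 25/61
merge 16/61 + 20/61 → 36/61
merge 25/61 + 36/61 → 1
L = 20/61 + 25/61 + 36/61 + 1 = 142/61 ≈ 2.328 bits/symbol.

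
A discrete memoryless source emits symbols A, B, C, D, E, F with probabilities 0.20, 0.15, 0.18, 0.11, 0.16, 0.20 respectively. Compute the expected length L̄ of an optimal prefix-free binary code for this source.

2.6 bits/symbol

Repeatedly combine the two least-probable nodes; the expected code length is the sum of the merged weights.
merge 11/100 + 3/20 → 13/50
merge 4/25 + 9/50 → 17/50
merge 1/5 + 1/5 → 2/5
merge 13/50 + 17/50 → 3/5
merge 2/5 + 3/5 → 1
L = 13/50 + 17/50 + 2/5 + 3/5 + 1 = 13/5 = 2.6 bits/symbol.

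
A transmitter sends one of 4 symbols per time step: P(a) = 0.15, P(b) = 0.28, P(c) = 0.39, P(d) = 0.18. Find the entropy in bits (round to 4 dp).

H = −Σ pᵢ log₂ pᵢ.
−0.15·log₂(0.15) = 0.4105
−0.28·log₂(0.28) = 0.5142
−0.39·log₂(0.39) = 0.5298
−0.18·log₂(0.18) = 0.4453
Sum ≈ 1.8999 → 1.8999 bits.

1.8999 bits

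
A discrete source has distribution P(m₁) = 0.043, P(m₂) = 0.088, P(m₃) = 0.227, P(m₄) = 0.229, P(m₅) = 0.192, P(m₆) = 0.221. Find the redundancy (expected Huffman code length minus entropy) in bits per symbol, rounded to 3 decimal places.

Entropy H = −Σ p log₂ p ≈ 2.4148 bits.
Huffman merges: 43/1000+11/125→131/1000; 131/1000+24/125→323/1000; 221/1000+227/1000→56/125; 229/1000+323/1000→69/125; 56/125+69/125→1. L = 1227/500 ≈ 2.4540.
L − H = 2.4540 − 2.4148 = 0.039 bits.

0.039 bits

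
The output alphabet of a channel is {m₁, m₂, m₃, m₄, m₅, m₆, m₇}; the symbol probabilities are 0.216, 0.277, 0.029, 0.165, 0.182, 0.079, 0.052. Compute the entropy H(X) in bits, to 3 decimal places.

H = −Σ pᵢ log₂ pᵢ.
−0.216·log₂(0.216) = 0.4776
−0.277·log₂(0.277) = 0.5130
−0.029·log₂(0.029) = 0.1481
−0.165·log₂(0.165) = 0.4289
−0.182·log₂(0.182) = 0.4474
−0.079·log₂(0.079) = 0.2893
−0.052·log₂(0.052) = 0.2218
Sum ≈ 2.5261 → 2.526 bits.

2.526 bits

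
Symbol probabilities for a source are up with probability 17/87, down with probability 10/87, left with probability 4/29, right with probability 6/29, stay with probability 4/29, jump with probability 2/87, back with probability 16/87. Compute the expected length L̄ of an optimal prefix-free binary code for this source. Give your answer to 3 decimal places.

2.736 bits/symbol

Repeatedly combine the two least-probable nodes; the expected code length is the sum of the merged weights.
merge 2/87 + 10/87 → 4/29
merge 4/29 + 4/29 → 8/29
merge 4/29 + 16/87 → 28/87
merge 17/87 + 6/29 → 35/87
merge 8/29 + 28/87 → 52/87
merge 35/87 + 52/87 → 1
L = 4/29 + 8/29 + 28/87 + 35/87 + 52/87 + 1 = 238/87 ≈ 2.736 bits/symbol.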